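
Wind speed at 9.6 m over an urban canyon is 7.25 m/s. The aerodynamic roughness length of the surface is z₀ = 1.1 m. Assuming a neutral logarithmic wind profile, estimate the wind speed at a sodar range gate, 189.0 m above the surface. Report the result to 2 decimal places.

Log law: V(z) ∝ ln(z/z₀), so V₂/V₁ = ln(z₂/z₀) / ln(z₁/z₀).
ln(189.0/1.1) = 5.1464, ln(9.6/1.1) = 2.1665
V₂ = 7.25 × 5.1464/2.1665 = 7.25 × 2.3755 = 17.2225 m/s

17.22 m/s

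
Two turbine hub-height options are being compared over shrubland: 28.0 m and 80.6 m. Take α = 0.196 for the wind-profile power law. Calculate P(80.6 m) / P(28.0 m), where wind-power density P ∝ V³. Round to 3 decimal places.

Speed ratio: V_B/V_A = (z_B/z_A)^α = (80.6/28.0)^0.196 = (2.8786)^0.196 = 1.23027
Power-density ratio: P_B/P_A = (V_B/V_A)³ = (1.23027)³ = 1.86207

1.862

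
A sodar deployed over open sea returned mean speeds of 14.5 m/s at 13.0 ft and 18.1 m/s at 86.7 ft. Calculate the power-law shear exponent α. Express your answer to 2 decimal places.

α ≈ 0.12

Power law: V₂/V₁ = (z₂/z₁)^α ⇒ α = ln(V₂/V₁) / ln(z₂/z₁)
α = ln(18.1/14.5) / ln(86.7/13.0) = ln(1.2483) / ln(6.6692)
  = 0.22176 / 1.89750 = 0.11687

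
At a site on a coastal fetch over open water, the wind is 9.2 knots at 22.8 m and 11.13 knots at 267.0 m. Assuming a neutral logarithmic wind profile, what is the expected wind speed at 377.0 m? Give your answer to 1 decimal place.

Log law: V ∝ ln(z/z₀). From the pair, with r = V₁/V₂ = 0.82659,
ln z₀ = (ln z₁ − r·ln z₂)/(1 − r) = (3.1268 − 0.82659×5.5872)/0.17341 = -8.6020 → z₀ = 0.0001837 m
V₃ = V₁ · ln(z₃/z₀)/ln(z₁/z₀) = 9.2 × 14.5342/11.7288 = 11.4006 knots

11.4 knots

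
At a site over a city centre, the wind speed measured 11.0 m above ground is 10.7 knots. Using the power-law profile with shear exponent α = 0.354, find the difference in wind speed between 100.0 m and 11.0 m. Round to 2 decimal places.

Power law: V₂ = V₁ · (z₂/z₁)^α = 10.7 × (9.0909)^0.354 = 23.3739 knots
ΔV = 23.3739 − 10.7 = 12.6739 knots

12.67 knots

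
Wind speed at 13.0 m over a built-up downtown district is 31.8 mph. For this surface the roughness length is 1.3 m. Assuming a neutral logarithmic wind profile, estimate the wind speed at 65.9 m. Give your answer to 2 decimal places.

54.22 mph

Log law: V(z) ∝ ln(z/z₀), so V₂/V₁ = ln(z₂/z₀) / ln(z₁/z₀).
ln(65.9/1.3) = 3.9258, ln(13.0/1.3) = 2.3026
V₂ = 31.8 × 3.9258/2.3026 = 31.8 × 1.7049 = 54.2172 mph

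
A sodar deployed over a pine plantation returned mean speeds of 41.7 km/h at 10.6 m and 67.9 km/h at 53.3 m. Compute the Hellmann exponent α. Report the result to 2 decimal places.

α ≈ 0.30

Power law: V₂/V₁ = (z₂/z₁)^α ⇒ α = ln(V₂/V₁) / ln(z₂/z₁)
α = ln(67.9/41.7) / ln(53.3/10.6) = ln(1.6283) / ln(5.0283)
  = 0.48753 / 1.61508 = 0.30186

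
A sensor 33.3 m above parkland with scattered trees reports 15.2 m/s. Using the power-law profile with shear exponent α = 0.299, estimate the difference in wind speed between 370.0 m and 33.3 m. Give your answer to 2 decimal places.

16.03 m/s

Power law: V₂ = V₁ · (z₂/z₁)^α = 15.2 × (11.1111)^0.299 = 31.2266 m/s
ΔV = 31.2266 − 15.2 = 16.0266 m/s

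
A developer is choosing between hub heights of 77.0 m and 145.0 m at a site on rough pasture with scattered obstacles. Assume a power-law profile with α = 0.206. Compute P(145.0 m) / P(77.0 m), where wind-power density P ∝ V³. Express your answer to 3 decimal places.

1.479

Speed ratio: V_B/V_A = (z_B/z_A)^α = (145.0/77.0)^0.206 = (1.8831)^0.206 = 1.13926
Power-density ratio: P_B/P_A = (V_B/V_A)³ = (1.13926)³ = 1.47868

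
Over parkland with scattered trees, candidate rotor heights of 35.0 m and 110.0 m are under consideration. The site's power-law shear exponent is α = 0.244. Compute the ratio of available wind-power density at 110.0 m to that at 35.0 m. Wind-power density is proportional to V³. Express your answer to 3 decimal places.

2.312

Speed ratio: V_B/V_A = (z_B/z_A)^α = (110.0/35.0)^0.244 = (3.1429)^0.244 = 1.32235
Power-density ratio: P_B/P_A = (V_B/V_A)³ = (1.32235)³ = 2.31229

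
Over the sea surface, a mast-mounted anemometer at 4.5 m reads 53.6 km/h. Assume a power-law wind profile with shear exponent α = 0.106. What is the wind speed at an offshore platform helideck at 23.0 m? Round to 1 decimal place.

Power-law profile: V₂ = V₁ · (z₂/z₁)^α
V₂ = 53.6 × (23.0/4.5)^0.106 = 53.6 × (5.1111)^0.106
    = 53.6 × 1.1888 = 63.7188 km/h

63.7 km/h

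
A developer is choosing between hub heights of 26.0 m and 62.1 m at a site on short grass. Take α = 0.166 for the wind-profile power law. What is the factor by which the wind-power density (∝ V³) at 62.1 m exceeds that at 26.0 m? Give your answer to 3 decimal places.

1.543

Speed ratio: V_B/V_A = (z_B/z_A)^α = (62.1/26.0)^0.166 = (2.3885)^0.166 = 1.15549
Power-density ratio: P_B/P_A = (V_B/V_A)³ = (1.15549)³ = 1.54278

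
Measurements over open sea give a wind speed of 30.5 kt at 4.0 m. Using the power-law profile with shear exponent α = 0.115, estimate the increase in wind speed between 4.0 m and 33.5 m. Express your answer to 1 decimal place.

8.4 kt

Power law: V₂ = V₁ · (z₂/z₁)^α = 30.5 × (8.3750)^0.115 = 38.9442 kt
ΔV = 38.9442 − 30.5 = 8.4442 kt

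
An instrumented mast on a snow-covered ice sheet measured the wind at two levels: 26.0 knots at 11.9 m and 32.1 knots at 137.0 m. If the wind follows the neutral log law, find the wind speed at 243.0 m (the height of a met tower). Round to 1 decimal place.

33.5 knots

Log law: V ∝ ln(z/z₀). From the pair, with r = V₁/V₂ = 0.80997,
ln z₀ = (ln z₁ − r·ln z₂)/(1 − r) = (2.4765 − 0.80997×4.9200)/0.19003 = -7.9381 → z₀ = 0.0003569 m
V₃ = V₁ · ln(z₃/z₀)/ln(z₁/z₀) = 26.0 × 13.4312/10.4147 = 33.5307 knots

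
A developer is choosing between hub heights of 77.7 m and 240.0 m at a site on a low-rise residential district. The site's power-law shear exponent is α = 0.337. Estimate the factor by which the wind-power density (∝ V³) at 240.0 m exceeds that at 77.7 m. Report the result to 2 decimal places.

3.13

Speed ratio: V_B/V_A = (z_B/z_A)^α = (240.0/77.7)^0.337 = (3.0888)^0.337 = 1.46238
Power-density ratio: P_B/P_A = (V_B/V_A)³ = (1.46238)³ = 3.12736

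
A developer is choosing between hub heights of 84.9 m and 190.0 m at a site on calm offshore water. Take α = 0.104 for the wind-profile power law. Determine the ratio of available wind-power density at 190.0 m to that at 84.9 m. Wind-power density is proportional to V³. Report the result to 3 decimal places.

Speed ratio: V_B/V_A = (z_B/z_A)^α = (190.0/84.9)^0.104 = (2.2379)^0.104 = 1.08739
Power-density ratio: P_B/P_A = (V_B/V_A)³ = (1.08739)³ = 1.28574

1.286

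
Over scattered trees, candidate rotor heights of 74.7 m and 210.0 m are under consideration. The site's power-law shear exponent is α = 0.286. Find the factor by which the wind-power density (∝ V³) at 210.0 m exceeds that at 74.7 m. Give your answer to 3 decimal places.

2.427

Speed ratio: V_B/V_A = (z_B/z_A)^α = (210.0/74.7)^0.286 = (2.8112)^0.286 = 1.34396
Power-density ratio: P_B/P_A = (V_B/V_A)³ = (1.34396)³ = 2.42748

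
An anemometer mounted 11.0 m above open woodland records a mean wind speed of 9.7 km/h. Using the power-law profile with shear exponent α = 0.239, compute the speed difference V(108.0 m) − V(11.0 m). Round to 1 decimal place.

Power law: V₂ = V₁ · (z₂/z₁)^α = 9.7 × (9.8182)^0.239 = 16.7443 km/h
ΔV = 16.7443 − 9.7 = 7.0443 km/h

7.0 km/h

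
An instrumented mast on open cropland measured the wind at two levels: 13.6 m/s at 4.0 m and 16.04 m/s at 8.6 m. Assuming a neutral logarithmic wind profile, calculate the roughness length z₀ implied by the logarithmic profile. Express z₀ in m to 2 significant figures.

z₀ ≈ 0.056 m

Log law: V(z) ∝ ln(z/z₀). With r = V₁/V₂ = 13.6/16.04 = 0.84788,
r · ln(z₂/z₀) = ln(z₁/z₀) ⇒ ln z₀ = (ln z₁ − r·ln z₂)/(1 − r)
ln z₀ = (1.38629 − 0.84788×2.15176) / 0.15212 = -2.8802
z₀ = exp(-2.8802) = 0.05612 m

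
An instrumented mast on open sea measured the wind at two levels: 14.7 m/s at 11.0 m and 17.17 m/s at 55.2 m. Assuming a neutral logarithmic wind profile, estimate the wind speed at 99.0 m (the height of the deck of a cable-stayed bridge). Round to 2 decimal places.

Log law: V ∝ ln(z/z₀). From the pair, with r = V₁/V₂ = 0.85614,
ln z₀ = (ln z₁ − r·ln z₂)/(1 − r) = (2.3979 − 0.85614×4.0110)/0.14386 = -7.2021 → z₀ = 0.0007450 m
V₃ = V₁ · ln(z₃/z₀)/ln(z₁/z₀) = 14.7 × 11.7973/9.6000 = 18.0645 m/s

18.06 m/s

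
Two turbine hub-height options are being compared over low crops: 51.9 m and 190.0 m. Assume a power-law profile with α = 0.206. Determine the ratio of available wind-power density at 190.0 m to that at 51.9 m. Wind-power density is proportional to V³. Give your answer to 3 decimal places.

2.230

Speed ratio: V_B/V_A = (z_B/z_A)^α = (190.0/51.9)^0.206 = (3.6609)^0.206 = 1.30647
Power-density ratio: P_B/P_A = (V_B/V_A)³ = (1.30647)³ = 2.22996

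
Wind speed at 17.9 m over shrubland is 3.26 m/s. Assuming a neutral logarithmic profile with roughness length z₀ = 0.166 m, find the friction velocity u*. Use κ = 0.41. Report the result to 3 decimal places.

u* ≈ 0.286 m/s

Log law: V(z) = (u*/κ) · ln(z/z₀) ⇒ u* = κ · V / ln(z/z₀)
u* = 0.41 × 3.26 / ln(17.9/0.166) = 0.41 × 3.26 / 4.6806
   = 1.3366 / 4.6806 = 0.2856 m/s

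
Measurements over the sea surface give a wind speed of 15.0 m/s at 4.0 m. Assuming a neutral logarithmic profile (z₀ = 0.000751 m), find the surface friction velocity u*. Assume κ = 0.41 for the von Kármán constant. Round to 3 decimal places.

u* ≈ 0.717 m/s

Log law: V(z) = (u*/κ) · ln(z/z₀) ⇒ u* = κ · V / ln(z/z₀)
u* = 0.41 × 15.0 / ln(4.0/0.000751) = 0.41 × 15.0 / 8.5804
   = 6.1500 / 8.5804 = 0.7167 m/s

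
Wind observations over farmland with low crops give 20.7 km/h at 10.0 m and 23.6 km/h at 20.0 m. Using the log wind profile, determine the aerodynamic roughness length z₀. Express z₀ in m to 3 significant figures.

Log law: V(z) ∝ ln(z/z₀). With r = V₁/V₂ = 20.7/23.6 = 0.87712,
r · ln(z₂/z₀) = ln(z₁/z₀) ⇒ ln z₀ = (ln z₁ − r·ln z₂)/(1 − r)
ln z₀ = (2.30259 − 0.87712×2.99573) / 0.12288 = -2.6451
z₀ = exp(-2.6451) = 0.07100 m

z₀ ≈ 0.0710 m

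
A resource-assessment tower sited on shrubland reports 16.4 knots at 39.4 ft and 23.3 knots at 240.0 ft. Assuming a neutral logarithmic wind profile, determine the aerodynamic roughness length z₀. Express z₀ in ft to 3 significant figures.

Log law: V(z) ∝ ln(z/z₀). With r = V₁/V₂ = 16.4/23.3 = 0.70386,
r · ln(z₂/z₀) = ln(z₁/z₀) ⇒ ln z₀ = (ln z₁ − r·ln z₂)/(1 − r)
ln z₀ = (3.67377 − 0.70386×5.48064) / 0.29614 = -0.6208
z₀ = exp(-0.6208) = 0.5375 ft

z₀ ≈ 0.537 ft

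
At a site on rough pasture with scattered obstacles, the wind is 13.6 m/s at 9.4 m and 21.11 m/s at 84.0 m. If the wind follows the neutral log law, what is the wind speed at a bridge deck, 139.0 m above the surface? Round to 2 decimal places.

22.84 m/s

Log law: V ∝ ln(z/z₀). From the pair, with r = V₁/V₂ = 0.64424,
ln z₀ = (ln z₁ − r·ln z₂)/(1 − r) = (2.2407 − 0.64424×4.4308)/0.35576 = -1.7254 → z₀ = 0.1781 m
V₃ = V₁ · ln(z₃/z₀)/ln(z₁/z₀) = 13.6 × 6.6599/3.9661 = 22.8371 m/s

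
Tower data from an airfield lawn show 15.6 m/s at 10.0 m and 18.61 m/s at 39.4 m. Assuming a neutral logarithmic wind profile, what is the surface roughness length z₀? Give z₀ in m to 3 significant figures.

z₀ ≈ 0.00820 m

Log law: V(z) ∝ ln(z/z₀). With r = V₁/V₂ = 15.6/18.61 = 0.83826,
r · ln(z₂/z₀) = ln(z₁/z₀) ⇒ ln z₀ = (ln z₁ − r·ln z₂)/(1 − r)
ln z₀ = (2.30259 − 0.83826×3.67377) / 0.16174 = -4.8039
z₀ = exp(-4.8039) = 0.008198 m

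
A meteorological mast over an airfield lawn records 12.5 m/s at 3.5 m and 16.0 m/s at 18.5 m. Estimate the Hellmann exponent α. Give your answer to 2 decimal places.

α ≈ 0.15

Power law: V₂/V₁ = (z₂/z₁)^α ⇒ α = ln(V₂/V₁) / ln(z₂/z₁)
α = ln(16.0/12.5) / ln(18.5/3.5) = ln(1.2800) / ln(5.2857)
  = 0.24686 / 1.66501 = 0.14826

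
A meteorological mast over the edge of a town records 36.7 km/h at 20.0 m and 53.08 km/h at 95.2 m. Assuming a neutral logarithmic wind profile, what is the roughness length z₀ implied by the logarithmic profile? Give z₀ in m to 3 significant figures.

z₀ ≈ 0.606 m

Log law: V(z) ∝ ln(z/z₀). With r = V₁/V₂ = 36.7/53.08 = 0.69141,
r · ln(z₂/z₀) = ln(z₁/z₀) ⇒ ln z₀ = (ln z₁ − r·ln z₂)/(1 − r)
ln z₀ = (2.99573 − 0.69141×4.55598) / 0.30859 = -0.5001
z₀ = exp(-0.5001) = 0.6065 m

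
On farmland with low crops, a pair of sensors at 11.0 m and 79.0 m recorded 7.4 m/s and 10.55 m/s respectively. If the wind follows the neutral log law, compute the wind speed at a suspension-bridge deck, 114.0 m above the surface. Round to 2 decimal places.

11.14 m/s

Log law: V ∝ ln(z/z₀). From the pair, with r = V₁/V₂ = 0.70142,
ln z₀ = (ln z₁ − r·ln z₂)/(1 − r) = (2.3979 − 0.70142×4.3694)/0.29858 = -2.2337 → z₀ = 0.1071 m
V₃ = V₁ · ln(z₃/z₀)/ln(z₁/z₀) = 7.4 × 6.9699/4.6316 = 11.1360 m/s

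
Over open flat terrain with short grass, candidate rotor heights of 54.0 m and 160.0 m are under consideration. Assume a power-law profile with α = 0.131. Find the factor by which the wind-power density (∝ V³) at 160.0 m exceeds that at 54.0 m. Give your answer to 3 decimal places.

1.532

Speed ratio: V_B/V_A = (z_B/z_A)^α = (160.0/54.0)^0.131 = (2.9630)^0.131 = 1.15291
Power-density ratio: P_B/P_A = (V_B/V_A)³ = (1.15291)³ = 1.53246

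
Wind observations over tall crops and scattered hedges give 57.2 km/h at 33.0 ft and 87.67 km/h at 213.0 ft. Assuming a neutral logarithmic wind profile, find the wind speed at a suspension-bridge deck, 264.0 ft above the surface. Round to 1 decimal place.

91.2 km/h

Log law: V ∝ ln(z/z₀). From the pair, with r = V₁/V₂ = 0.65245,
ln z₀ = (ln z₁ − r·ln z₂)/(1 − r) = (3.4965 − 0.65245×5.3613)/0.34755 = -0.0042 → z₀ = 0.9958 ft
V₃ = V₁ · ln(z₃/z₀)/ln(z₁/z₀) = 57.2 × 5.5801/3.5007 = 91.1774 km/h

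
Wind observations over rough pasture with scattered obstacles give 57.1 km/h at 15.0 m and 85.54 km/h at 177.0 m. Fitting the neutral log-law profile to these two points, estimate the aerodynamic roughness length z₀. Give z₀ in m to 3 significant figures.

Log law: V(z) ∝ ln(z/z₀). With r = V₁/V₂ = 57.1/85.54 = 0.66752,
r · ln(z₂/z₀) = ln(z₁/z₀) ⇒ ln z₀ = (ln z₁ − r·ln z₂)/(1 − r)
ln z₀ = (2.70805 − 0.66752×5.17615) / 0.33248 = -2.2472
z₀ = exp(-2.2472) = 0.1057 m

z₀ ≈ 0.106 m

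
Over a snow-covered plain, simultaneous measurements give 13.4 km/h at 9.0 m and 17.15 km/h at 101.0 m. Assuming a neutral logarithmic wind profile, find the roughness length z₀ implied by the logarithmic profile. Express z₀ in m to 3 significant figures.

Log law: V(z) ∝ ln(z/z₀). With r = V₁/V₂ = 13.4/17.15 = 0.78134,
r · ln(z₂/z₀) = ln(z₁/z₀) ⇒ ln z₀ = (ln z₁ − r·ln z₂)/(1 − r)
ln z₀ = (2.19722 − 0.78134×4.61512) / 0.21866 = -6.4427
z₀ = exp(-6.4427) = 0.001592 m

z₀ ≈ 0.00159 m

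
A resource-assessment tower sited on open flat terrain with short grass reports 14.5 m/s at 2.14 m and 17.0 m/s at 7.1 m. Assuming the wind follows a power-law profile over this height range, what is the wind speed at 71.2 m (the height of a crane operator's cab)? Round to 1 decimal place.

First find α: α = ln(V₂/V₁)/ln(z₂/z₁) = ln(17.0/14.5)/ln(7.1/2.14) = 0.15906/1.19929 = 0.1326
Extrapolate from 7.1 m to 71.2 m: V₃ = 17.0 × (71.2/7.1)^0.1326 = 17.0 × 1.3577 = 23.0804 m/s

23.1 m/s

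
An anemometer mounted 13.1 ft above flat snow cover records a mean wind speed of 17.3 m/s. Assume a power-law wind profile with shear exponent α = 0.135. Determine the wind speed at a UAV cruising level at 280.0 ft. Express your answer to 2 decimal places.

26.16 m/s

Power-law profile: V₂ = V₁ · (z₂/z₁)^α
V₂ = 17.3 × (280.0/13.1)^0.135 = 17.3 × (21.3740)^0.135
    = 17.3 × 1.5119 = 26.1566 m/s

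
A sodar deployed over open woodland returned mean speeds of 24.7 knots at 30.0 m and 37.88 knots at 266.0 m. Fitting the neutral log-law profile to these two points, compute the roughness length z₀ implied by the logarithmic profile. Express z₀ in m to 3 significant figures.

Log law: V(z) ∝ ln(z/z₀). With r = V₁/V₂ = 24.7/37.88 = 0.65206,
r · ln(z₂/z₀) = ln(z₁/z₀) ⇒ ln z₀ = (ln z₁ − r·ln z₂)/(1 − r)
ln z₀ = (3.40120 − 0.65206×5.58350) / 0.34794 = -0.6885
z₀ = exp(-0.6885) = 0.5023 m

z₀ ≈ 0.502 m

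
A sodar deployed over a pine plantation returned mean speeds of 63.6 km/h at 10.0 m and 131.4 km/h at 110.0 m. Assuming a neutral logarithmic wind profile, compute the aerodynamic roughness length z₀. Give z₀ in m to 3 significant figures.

z₀ ≈ 1.05 m

Log law: V(z) ∝ ln(z/z₀). With r = V₁/V₂ = 63.6/131.4 = 0.48402,
r · ln(z₂/z₀) = ln(z₁/z₀) ⇒ ln z₀ = (ln z₁ − r·ln z₂)/(1 − r)
ln z₀ = (2.30259 − 0.48402×4.70048) / 0.51598 = 0.0532
z₀ = exp(0.0532) = 1.055 m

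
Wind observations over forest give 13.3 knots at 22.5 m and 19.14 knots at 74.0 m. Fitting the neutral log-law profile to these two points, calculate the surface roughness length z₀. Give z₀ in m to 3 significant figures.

z₀ ≈ 1.50 m

Log law: V(z) ∝ ln(z/z₀). With r = V₁/V₂ = 13.3/19.14 = 0.69488,
r · ln(z₂/z₀) = ln(z₁/z₀) ⇒ ln z₀ = (ln z₁ − r·ln z₂)/(1 − r)
ln z₀ = (3.11352 − 0.69488×4.30407) / 0.30512 = 0.4022
z₀ = exp(0.4022) = 1.495 m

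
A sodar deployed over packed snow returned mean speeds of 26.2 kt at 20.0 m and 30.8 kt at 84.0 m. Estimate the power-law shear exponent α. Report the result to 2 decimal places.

α ≈ 0.11

Power law: V₂/V₁ = (z₂/z₁)^α ⇒ α = ln(V₂/V₁) / ln(z₂/z₁)
α = ln(30.8/26.2) / ln(84.0/20.0) = ln(1.1756) / ln(4.2000)
  = 0.16176 / 1.43508 = 0.11271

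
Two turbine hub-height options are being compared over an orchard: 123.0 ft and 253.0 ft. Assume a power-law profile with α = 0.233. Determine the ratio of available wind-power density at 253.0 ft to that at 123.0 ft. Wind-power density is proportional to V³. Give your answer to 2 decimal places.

Speed ratio: V_B/V_A = (z_B/z_A)^α = (253.0/123.0)^0.233 = (2.0569)^0.233 = 1.18298
Power-density ratio: P_B/P_A = (V_B/V_A)³ = (1.18298)³ = 1.65553

1.66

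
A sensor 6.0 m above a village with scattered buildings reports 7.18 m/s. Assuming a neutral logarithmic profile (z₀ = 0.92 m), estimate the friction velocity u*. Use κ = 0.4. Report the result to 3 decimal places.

Log law: V(z) = (u*/κ) · ln(z/z₀) ⇒ u* = κ · V / ln(z/z₀)
u* = 0.4 × 7.18 / ln(6.0/0.92) = 0.4 × 7.18 / 1.8751
   = 2.8720 / 1.8751 = 1.5316 m/s

u* ≈ 1.532 m/s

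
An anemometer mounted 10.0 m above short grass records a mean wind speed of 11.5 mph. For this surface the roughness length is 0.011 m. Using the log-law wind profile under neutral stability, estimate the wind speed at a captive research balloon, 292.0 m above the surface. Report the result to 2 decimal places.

17.20 mph

Log law: V(z) ∝ ln(z/z₀), so V₂/V₁ = ln(z₂/z₀) / ln(z₁/z₀).
ln(292.0/0.011) = 10.1866, ln(10.0/0.011) = 6.8124
V₂ = 11.5 × 10.1866/6.8124 = 11.5 × 1.4953 = 17.1959 mph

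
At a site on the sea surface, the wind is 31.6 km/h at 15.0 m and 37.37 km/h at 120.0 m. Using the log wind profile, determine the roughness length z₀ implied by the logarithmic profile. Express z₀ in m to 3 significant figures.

z₀ ≈ 0.000170 m

Log law: V(z) ∝ ln(z/z₀). With r = V₁/V₂ = 31.6/37.37 = 0.84560,
r · ln(z₂/z₀) = ln(z₁/z₀) ⇒ ln z₀ = (ln z₁ − r·ln z₂)/(1 − r)
ln z₀ = (2.70805 − 0.84560×4.78749) / 0.15440 = -8.6802
z₀ = exp(-8.6802) = 0.0001699 m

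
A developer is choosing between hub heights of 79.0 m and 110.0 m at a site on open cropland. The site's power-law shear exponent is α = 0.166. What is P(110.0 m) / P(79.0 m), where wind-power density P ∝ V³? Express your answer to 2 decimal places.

1.18

Speed ratio: V_B/V_A = (z_B/z_A)^α = (110.0/79.0)^0.166 = (1.3924)^0.166 = 1.05649
Power-density ratio: P_B/P_A = (V_B/V_A)³ = (1.05649)³ = 1.17922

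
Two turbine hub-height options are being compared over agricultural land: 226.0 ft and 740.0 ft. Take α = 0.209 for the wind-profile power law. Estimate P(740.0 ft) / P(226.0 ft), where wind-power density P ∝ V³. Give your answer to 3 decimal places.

2.104

Speed ratio: V_B/V_A = (z_B/z_A)^α = (740.0/226.0)^0.209 = (3.2743)^0.209 = 1.28133
Power-density ratio: P_B/P_A = (V_B/V_A)³ = (1.28133)³ = 2.10369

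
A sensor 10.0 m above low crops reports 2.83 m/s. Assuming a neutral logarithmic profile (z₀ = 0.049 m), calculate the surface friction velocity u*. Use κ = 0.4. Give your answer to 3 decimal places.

u* ≈ 0.213 m/s

Log law: V(z) = (u*/κ) · ln(z/z₀) ⇒ u* = κ · V / ln(z/z₀)
u* = 0.4 × 2.83 / ln(10.0/0.049) = 0.4 × 2.83 / 5.3185
   = 1.1320 / 5.3185 = 0.2128 m/s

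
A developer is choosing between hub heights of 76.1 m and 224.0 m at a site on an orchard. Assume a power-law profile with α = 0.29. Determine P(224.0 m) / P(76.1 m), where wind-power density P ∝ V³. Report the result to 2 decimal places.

2.56

Speed ratio: V_B/V_A = (z_B/z_A)^α = (224.0/76.1)^0.29 = (2.9435)^0.29 = 1.36764
Power-density ratio: P_B/P_A = (V_B/V_A)³ = (1.36764)³ = 2.55806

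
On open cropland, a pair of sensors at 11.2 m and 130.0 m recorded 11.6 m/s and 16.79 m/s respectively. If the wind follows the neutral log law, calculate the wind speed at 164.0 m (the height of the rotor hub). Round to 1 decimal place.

17.3 m/s

Log law: V ∝ ln(z/z₀). From the pair, with r = V₁/V₂ = 0.69089,
ln z₀ = (ln z₁ − r·ln z₂)/(1 − r) = (2.4159 − 0.69089×4.8675)/0.30911 = -3.0636 → z₀ = 0.04672 m
V₃ = V₁ · ln(z₃/z₀)/ln(z₁/z₀) = 11.6 × 8.1635/5.4795 = 17.2818 m/s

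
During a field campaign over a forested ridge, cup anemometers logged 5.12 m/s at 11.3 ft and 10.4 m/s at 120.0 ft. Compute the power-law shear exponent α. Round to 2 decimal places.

α ≈ 0.30

Power law: V₂/V₁ = (z₂/z₁)^α ⇒ α = ln(V₂/V₁) / ln(z₂/z₁)
α = ln(10.4/5.12) / ln(120.0/11.3) = ln(2.0312) / ln(10.6195)
  = 0.70865 / 2.36269 = 0.29993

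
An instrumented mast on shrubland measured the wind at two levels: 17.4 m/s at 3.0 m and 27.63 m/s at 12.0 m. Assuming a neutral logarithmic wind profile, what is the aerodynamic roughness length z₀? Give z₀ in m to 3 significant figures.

z₀ ≈ 0.284 m

Log law: V(z) ∝ ln(z/z₀). With r = V₁/V₂ = 17.4/27.63 = 0.62975,
r · ln(z₂/z₀) = ln(z₁/z₀) ⇒ ln z₀ = (ln z₁ − r·ln z₂)/(1 − r)
ln z₀ = (1.09861 − 0.62975×2.48491) / 0.37025 = -1.2593
z₀ = exp(-1.2593) = 0.2839 m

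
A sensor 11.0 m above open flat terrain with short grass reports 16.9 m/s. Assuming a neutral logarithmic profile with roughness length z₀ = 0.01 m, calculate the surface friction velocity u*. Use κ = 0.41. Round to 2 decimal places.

u* ≈ 0.99 m/s

Log law: V(z) = (u*/κ) · ln(z/z₀) ⇒ u* = κ · V / ln(z/z₀)
u* = 0.41 × 16.9 / ln(11.0/0.01) = 0.41 × 16.9 / 7.0031
   = 6.9290 / 7.0031 = 0.9894 m/s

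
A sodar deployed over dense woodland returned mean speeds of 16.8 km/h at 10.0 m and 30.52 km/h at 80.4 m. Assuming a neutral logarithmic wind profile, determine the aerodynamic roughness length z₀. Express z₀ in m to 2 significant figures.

Log law: V(z) ∝ ln(z/z₀). With r = V₁/V₂ = 16.8/30.52 = 0.55046,
r · ln(z₂/z₀) = ln(z₁/z₀) ⇒ ln z₀ = (ln z₁ − r·ln z₂)/(1 − r)
ln z₀ = (2.30259 − 0.55046×4.38701) / 0.44954 = -0.2498
z₀ = exp(-0.2498) = 0.7790 m

z₀ ≈ 0.78 m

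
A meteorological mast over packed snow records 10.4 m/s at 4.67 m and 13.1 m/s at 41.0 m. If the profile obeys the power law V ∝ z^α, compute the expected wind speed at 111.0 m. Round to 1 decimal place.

14.6 m/s

First find α: α = ln(V₂/V₁)/ln(z₂/z₁) = ln(13.1/10.4)/ln(41.0/4.67) = 0.23081/2.17241 = 0.1062
Extrapolate from 41.0 m to 111.0 m: V₃ = 13.1 × (111.0/41.0)^0.1062 = 13.1 × 1.1116 = 14.5622 m/s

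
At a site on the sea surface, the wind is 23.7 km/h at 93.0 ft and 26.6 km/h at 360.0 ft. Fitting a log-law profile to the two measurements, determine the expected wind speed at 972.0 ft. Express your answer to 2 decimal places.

Log law: V ∝ ln(z/z₀). From the pair, with r = V₁/V₂ = 0.89098,
ln z₀ = (ln z₁ − r·ln z₂)/(1 − r) = (4.5326 − 0.89098×5.8861)/0.10902 = -6.5288 → z₀ = 0.001461 ft
V₃ = V₁ · ln(z₃/z₀)/ln(z₁/z₀) = 23.7 × 13.4082/11.0614 = 28.7281 km/h

28.73 km/h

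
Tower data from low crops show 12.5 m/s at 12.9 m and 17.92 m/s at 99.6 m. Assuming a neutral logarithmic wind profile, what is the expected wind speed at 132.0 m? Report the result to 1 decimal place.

18.7 m/s

Log law: V ∝ ln(z/z₀). From the pair, with r = V₁/V₂ = 0.69754,
ln z₀ = (ln z₁ − r·ln z₂)/(1 − r) = (2.5572 − 0.69754×4.6012)/0.30246 = -2.1566 → z₀ = 0.1157 m
V₃ = V₁ · ln(z₃/z₀)/ln(z₁/z₀) = 12.5 × 7.0394/4.7139 = 18.6668 m/s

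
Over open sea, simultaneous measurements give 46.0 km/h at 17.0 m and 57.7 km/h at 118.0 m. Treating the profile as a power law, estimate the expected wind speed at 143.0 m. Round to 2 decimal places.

59.01 km/h

First find α: α = ln(V₂/V₁)/ln(z₂/z₁) = ln(57.7/46.0)/ln(118.0/17.0) = 0.22662/1.93747 = 0.1170
Extrapolate from 118.0 m to 143.0 m: V₃ = 57.7 × (143.0/118.0)^0.1170 = 57.7 × 1.0227 = 59.0115 km/h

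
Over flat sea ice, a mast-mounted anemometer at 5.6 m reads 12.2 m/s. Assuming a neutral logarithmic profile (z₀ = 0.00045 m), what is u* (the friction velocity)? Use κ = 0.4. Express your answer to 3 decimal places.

u* ≈ 0.518 m/s

Log law: V(z) = (u*/κ) · ln(z/z₀) ⇒ u* = κ · V / ln(z/z₀)
u* = 0.4 × 12.2 / ln(5.6/0.00045) = 0.4 × 12.2 / 9.4290
   = 4.8800 / 9.4290 = 0.5176 m/s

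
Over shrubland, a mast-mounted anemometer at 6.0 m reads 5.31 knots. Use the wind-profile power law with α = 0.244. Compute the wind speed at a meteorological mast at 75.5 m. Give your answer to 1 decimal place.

9.9 knots

Power-law profile: V₂ = V₁ · (z₂/z₁)^α
V₂ = 5.31 × (75.5/6.0)^0.244 = 5.31 × (12.5833)^0.244
    = 5.31 × 1.8550 = 9.8502 knots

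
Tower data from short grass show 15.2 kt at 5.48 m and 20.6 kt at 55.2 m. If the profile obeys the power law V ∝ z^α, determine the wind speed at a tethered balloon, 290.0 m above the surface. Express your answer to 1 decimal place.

25.6 kt

First find α: α = ln(V₂/V₁)/ln(z₂/z₁) = ln(20.6/15.2)/ln(55.2/5.48) = 0.30400/2.30986 = 0.1316
Extrapolate from 55.2 m to 290.0 m: V₃ = 20.6 × (290.0/55.2)^0.1316 = 20.6 × 1.2440 = 25.6263 kt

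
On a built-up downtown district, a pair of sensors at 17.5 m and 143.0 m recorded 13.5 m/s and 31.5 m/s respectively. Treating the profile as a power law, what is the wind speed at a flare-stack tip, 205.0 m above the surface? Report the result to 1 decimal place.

36.4 m/s

First find α: α = ln(V₂/V₁)/ln(z₂/z₁) = ln(31.5/13.5)/ln(143.0/17.5) = 0.84730/2.10064 = 0.4034
Extrapolate from 143.0 m to 205.0 m: V₃ = 31.5 × (205.0/143.0)^0.4034 = 31.5 × 1.1564 = 36.4252 m/s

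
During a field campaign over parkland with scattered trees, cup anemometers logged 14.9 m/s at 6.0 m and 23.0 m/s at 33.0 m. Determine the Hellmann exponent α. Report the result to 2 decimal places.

Power law: V₂/V₁ = (z₂/z₁)^α ⇒ α = ln(V₂/V₁) / ln(z₂/z₁)
α = ln(23.0/14.9) / ln(33.0/6.0) = ln(1.5436) / ln(5.5000)
  = 0.43413 / 1.70475 = 0.25466

α ≈ 0.25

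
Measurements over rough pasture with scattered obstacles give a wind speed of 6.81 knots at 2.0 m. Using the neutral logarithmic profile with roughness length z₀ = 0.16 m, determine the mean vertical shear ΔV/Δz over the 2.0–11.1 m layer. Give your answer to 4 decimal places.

Log law: V₂ = V₁ · ln(z₂/z₀)/ln(z₁/z₀) = 6.81 × 4.2395/2.5257 = 11.4308 knots
ΔV/Δz = (11.4308 − 6.81)/(11.1 − 2.0) = 4.6208/9.1000 = 0.50778 knots/m

0.5078 knots/m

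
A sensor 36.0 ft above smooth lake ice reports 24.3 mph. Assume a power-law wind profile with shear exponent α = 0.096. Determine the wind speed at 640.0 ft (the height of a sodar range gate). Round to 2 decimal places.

Power-law profile: V₂ = V₁ · (z₂/z₁)^α
V₂ = 24.3 × (640.0/36.0)^0.096 = 24.3 × (17.7778)^0.096
    = 24.3 × 1.3182 = 32.0328 mph

32.03 mph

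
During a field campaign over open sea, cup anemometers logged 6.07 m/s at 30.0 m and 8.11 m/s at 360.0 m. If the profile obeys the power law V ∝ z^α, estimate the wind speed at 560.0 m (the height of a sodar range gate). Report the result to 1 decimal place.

First find α: α = ln(V₂/V₁)/ln(z₂/z₁) = ln(8.11/6.07)/ln(360.0/30.0) = 0.28974/2.48491 = 0.1166
Extrapolate from 360.0 m to 560.0 m: V₃ = 8.11 × (560.0/360.0)^0.1166 = 8.11 × 1.0529 = 8.5388 m/s

8.5 m/s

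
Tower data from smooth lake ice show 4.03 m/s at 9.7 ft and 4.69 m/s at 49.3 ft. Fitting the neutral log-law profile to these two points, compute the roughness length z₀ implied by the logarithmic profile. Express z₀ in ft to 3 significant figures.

Log law: V(z) ∝ ln(z/z₀). With r = V₁/V₂ = 4.03/4.69 = 0.85928,
r · ln(z₂/z₀) = ln(z₁/z₀) ⇒ ln z₀ = (ln z₁ − r·ln z₂)/(1 − r)
ln z₀ = (2.27213 − 0.85928×3.89792) / 0.14072 = -7.6551
z₀ = exp(-7.6551) = 0.0004736 ft

z₀ ≈ 0.000474 ft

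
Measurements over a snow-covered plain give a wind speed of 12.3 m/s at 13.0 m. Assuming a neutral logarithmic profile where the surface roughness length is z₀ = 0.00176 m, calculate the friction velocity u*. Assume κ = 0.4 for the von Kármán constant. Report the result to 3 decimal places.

u* ≈ 0.552 m/s

Log law: V(z) = (u*/κ) · ln(z/z₀) ⇒ u* = κ · V / ln(z/z₀)
u* = 0.4 × 12.3 / ln(13.0/0.00176) = 0.4 × 12.3 / 8.9074
   = 4.9200 / 8.9074 = 0.5524 m/s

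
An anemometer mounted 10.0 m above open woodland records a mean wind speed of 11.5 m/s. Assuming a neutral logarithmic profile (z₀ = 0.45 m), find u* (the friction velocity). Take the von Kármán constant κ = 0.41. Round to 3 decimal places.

u* ≈ 1.520 m/s

Log law: V(z) = (u*/κ) · ln(z/z₀) ⇒ u* = κ · V / ln(z/z₀)
u* = 0.41 × 11.5 / ln(10.0/0.45) = 0.41 × 11.5 / 3.1011
   = 4.7150 / 3.1011 = 1.5204 m/s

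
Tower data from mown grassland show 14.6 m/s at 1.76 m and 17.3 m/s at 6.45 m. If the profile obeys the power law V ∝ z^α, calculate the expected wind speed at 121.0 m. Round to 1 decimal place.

25.4 m/s

First find α: α = ln(V₂/V₁)/ln(z₂/z₁) = ln(17.3/14.6)/ln(6.45/1.76) = 0.16968/1.29877 = 0.1307
Extrapolate from 6.45 m to 121.0 m: V₃ = 17.3 × (121.0/6.45)^0.1307 = 17.3 × 1.4667 = 25.3743 m/s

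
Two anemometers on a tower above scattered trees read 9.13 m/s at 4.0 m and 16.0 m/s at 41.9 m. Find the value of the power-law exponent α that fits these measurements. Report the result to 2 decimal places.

α ≈ 0.24

Power law: V₂/V₁ = (z₂/z₁)^α ⇒ α = ln(V₂/V₁) / ln(z₂/z₁)
α = ln(16.0/9.13) / ln(41.9/4.0) = ln(1.7525) / ln(10.4750)
  = 0.56102 / 2.34899 = 0.23884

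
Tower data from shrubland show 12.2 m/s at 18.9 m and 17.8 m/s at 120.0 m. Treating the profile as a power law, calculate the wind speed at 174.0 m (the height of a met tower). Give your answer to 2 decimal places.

19.20 m/s

First find α: α = ln(V₂/V₁)/ln(z₂/z₁) = ln(17.8/12.2)/ln(120.0/18.9) = 0.37776/1.84833 = 0.2044
Extrapolate from 120.0 m to 174.0 m: V₃ = 17.8 × (174.0/120.0)^0.2044 = 17.8 × 1.0789 = 19.2044 m/s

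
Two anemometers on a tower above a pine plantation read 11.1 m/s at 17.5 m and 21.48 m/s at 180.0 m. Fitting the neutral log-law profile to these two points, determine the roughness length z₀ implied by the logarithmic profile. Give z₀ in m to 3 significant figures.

Log law: V(z) ∝ ln(z/z₀). With r = V₁/V₂ = 11.1/21.48 = 0.51676,
r · ln(z₂/z₀) = ln(z₁/z₀) ⇒ ln z₀ = (ln z₁ − r·ln z₂)/(1 − r)
ln z₀ = (2.86220 − 0.51676×5.19296) / 0.48324 = 0.3698
z₀ = exp(0.3698) = 1.447 m

z₀ ≈ 1.45 m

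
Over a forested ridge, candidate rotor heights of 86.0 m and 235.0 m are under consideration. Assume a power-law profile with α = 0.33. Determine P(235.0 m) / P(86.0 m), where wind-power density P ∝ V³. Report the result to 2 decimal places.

2.71

Speed ratio: V_B/V_A = (z_B/z_A)^α = (235.0/86.0)^0.33 = (2.7326)^0.33 = 1.39337
Power-density ratio: P_B/P_A = (V_B/V_A)³ = (1.39337)³ = 2.70523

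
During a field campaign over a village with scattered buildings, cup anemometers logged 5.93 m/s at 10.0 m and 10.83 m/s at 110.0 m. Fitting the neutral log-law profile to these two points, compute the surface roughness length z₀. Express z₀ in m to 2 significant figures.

Log law: V(z) ∝ ln(z/z₀). With r = V₁/V₂ = 5.93/10.83 = 0.54755,
r · ln(z₂/z₀) = ln(z₁/z₀) ⇒ ln z₀ = (ln z₁ − r·ln z₂)/(1 − r)
ln z₀ = (2.30259 − 0.54755×4.70048) / 0.45245 = -0.5994
z₀ = exp(-0.5994) = 0.5492 m

z₀ ≈ 0.55 m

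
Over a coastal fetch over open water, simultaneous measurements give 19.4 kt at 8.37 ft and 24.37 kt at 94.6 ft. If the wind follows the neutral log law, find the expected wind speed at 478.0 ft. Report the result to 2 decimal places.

Log law: V ∝ ln(z/z₀). From the pair, with r = V₁/V₂ = 0.79606,
ln z₀ = (ln z₁ − r·ln z₂)/(1 − r) = (2.1247 − 0.79606×4.5497)/0.20394 = -7.3412 → z₀ = 0.0006483 ft
V₃ = V₁ · ln(z₃/z₀)/ln(z₁/z₀) = 19.4 × 13.5108/9.4658 = 27.6901 kt

27.69 kt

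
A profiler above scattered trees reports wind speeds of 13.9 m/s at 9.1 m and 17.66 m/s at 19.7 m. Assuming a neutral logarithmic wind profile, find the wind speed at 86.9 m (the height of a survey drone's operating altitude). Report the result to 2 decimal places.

24.89 m/s

Log law: V ∝ ln(z/z₀). From the pair, with r = V₁/V₂ = 0.78709,
ln z₀ = (ln z₁ − r·ln z₂)/(1 − r) = (2.2083 − 0.78709×2.9806)/0.21291 = -0.6469 → z₀ = 0.5236 m
V₃ = V₁ · ln(z₃/z₀)/ln(z₁/z₀) = 13.9 × 5.1117/2.8552 = 24.8852 m/s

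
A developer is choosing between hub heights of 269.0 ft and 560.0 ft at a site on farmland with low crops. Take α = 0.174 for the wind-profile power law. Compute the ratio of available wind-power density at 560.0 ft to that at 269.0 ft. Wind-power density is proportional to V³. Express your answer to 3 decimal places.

1.466

Speed ratio: V_B/V_A = (z_B/z_A)^α = (560.0/269.0)^0.174 = (2.0818)^0.174 = 1.13608
Power-density ratio: P_B/P_A = (V_B/V_A)³ = (1.13608)³ = 1.46630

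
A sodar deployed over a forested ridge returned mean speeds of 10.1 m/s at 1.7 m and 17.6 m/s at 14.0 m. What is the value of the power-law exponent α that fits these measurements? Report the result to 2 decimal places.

Power law: V₂/V₁ = (z₂/z₁)^α ⇒ α = ln(V₂/V₁) / ln(z₂/z₁)
α = ln(17.6/10.1) / ln(14.0/1.7) = ln(1.7426) / ln(8.2353)
  = 0.55536 / 2.10843 = 0.26340

α ≈ 0.26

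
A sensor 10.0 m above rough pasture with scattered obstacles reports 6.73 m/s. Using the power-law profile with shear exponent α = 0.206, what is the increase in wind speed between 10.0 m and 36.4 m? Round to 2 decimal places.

2.05 m/s

Power law: V₂ = V₁ · (z₂/z₁)^α = 6.73 × (3.6400)^0.206 = 8.7822 m/s
ΔV = 8.7822 − 6.73 = 2.0522 m/s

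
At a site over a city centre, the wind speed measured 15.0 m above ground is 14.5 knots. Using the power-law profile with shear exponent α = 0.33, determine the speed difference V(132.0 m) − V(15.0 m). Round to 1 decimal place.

15.2 knots

Power law: V₂ = V₁ · (z₂/z₁)^α = 14.5 × (8.8000)^0.33 = 29.7199 knots
ΔV = 29.7199 − 14.5 = 15.2199 knots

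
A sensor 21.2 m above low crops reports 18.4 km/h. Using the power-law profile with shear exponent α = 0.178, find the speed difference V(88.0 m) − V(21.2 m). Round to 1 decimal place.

Power law: V₂ = V₁ · (z₂/z₁)^α = 18.4 × (4.1509)^0.178 = 23.7054 km/h
ΔV = 23.7054 − 18.4 = 5.3054 km/h

5.3 km/h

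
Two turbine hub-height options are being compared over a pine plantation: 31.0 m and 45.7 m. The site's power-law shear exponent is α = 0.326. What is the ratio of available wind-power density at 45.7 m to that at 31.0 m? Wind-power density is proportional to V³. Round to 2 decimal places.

1.46

Speed ratio: V_B/V_A = (z_B/z_A)^α = (45.7/31.0)^0.326 = (1.4742)^0.326 = 1.13488
Power-density ratio: P_B/P_A = (V_B/V_A)³ = (1.13488)³ = 1.46166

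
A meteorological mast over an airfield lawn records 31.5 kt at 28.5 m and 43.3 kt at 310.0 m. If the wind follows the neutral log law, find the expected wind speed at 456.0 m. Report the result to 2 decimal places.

45.21 kt

Log law: V ∝ ln(z/z₀). From the pair, with r = V₁/V₂ = 0.72748,
ln z₀ = (ln z₁ − r·ln z₂)/(1 − r) = (3.3499 − 0.72748×5.7366)/0.27252 = -3.0213 → z₀ = 0.04874 m
V₃ = V₁ · ln(z₃/z₀)/ln(z₁/z₀) = 31.5 × 9.1438/6.3712 = 45.2080 kt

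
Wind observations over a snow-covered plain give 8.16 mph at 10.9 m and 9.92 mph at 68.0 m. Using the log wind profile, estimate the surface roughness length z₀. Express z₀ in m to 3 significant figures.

z₀ ≈ 0.00224 m

Log law: V(z) ∝ ln(z/z₀). With r = V₁/V₂ = 8.16/9.92 = 0.82258,
r · ln(z₂/z₀) = ln(z₁/z₀) ⇒ ln z₀ = (ln z₁ − r·ln z₂)/(1 − r)
ln z₀ = (2.38876 − 0.82258×4.21951) / 0.17742 = -6.0992
z₀ = exp(-6.0992) = 0.002245 m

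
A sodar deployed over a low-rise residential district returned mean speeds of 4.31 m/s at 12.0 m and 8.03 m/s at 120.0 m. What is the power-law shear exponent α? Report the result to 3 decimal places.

α ≈ 0.270

Power law: V₂/V₁ = (z₂/z₁)^α ⇒ α = ln(V₂/V₁) / ln(z₂/z₁)
α = ln(8.03/4.31) / ln(120.0/12.0) = ln(1.8631) / ln(10.0000)
  = 0.62225 / 2.30259 = 0.27024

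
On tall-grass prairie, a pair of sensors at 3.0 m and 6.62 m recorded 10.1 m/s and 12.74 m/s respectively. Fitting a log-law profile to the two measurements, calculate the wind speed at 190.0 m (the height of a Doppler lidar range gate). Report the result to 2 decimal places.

Log law: V ∝ ln(z/z₀). From the pair, with r = V₁/V₂ = 0.79278,
ln z₀ = (ln z₁ − r·ln z₂)/(1 − r) = (1.0986 − 0.79278×1.8901)/0.20722 = -1.9294 → z₀ = 0.1452 m
V₃ = V₁ · ln(z₃/z₀)/ln(z₁/z₀) = 10.1 × 7.1764/3.0280 = 23.9371 m/s

23.94 m/s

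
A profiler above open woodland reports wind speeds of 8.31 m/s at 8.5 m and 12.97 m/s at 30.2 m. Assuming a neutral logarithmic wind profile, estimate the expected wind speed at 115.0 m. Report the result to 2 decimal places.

17.88 m/s

Log law: V ∝ ln(z/z₀). From the pair, with r = V₁/V₂ = 0.64071,
ln z₀ = (ln z₁ − r·ln z₂)/(1 − r) = (2.1401 − 0.64071×3.4078)/0.35929 = -0.1207 → z₀ = 0.8863 m
V₃ = V₁ · ln(z₃/z₀)/ln(z₁/z₀) = 8.31 × 4.8656/2.2608 = 17.8848 m/s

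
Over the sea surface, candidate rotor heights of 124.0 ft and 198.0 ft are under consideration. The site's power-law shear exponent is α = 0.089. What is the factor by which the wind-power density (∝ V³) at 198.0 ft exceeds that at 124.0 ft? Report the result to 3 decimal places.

1.133

Speed ratio: V_B/V_A = (z_B/z_A)^α = (198.0/124.0)^0.089 = (1.5968)^0.089 = 1.04253
Power-density ratio: P_B/P_A = (V_B/V_A)³ = (1.04253)³ = 1.13309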